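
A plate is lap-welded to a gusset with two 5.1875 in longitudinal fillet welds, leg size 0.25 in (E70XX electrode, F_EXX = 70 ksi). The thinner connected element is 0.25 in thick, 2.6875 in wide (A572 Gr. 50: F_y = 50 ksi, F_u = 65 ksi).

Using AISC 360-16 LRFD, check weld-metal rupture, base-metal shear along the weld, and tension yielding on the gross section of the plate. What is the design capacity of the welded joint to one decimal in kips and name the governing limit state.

Weld metal: throat = 0.707×0.25 = 0.17675 in, L = 2×5.1875 = 10.375 in. φR_n = 0.75 × 0.6 × 70 × 0.17675 × 10.375 = 57.8 kips.
Base metal shear (0.25 in plate): yield φR_n = 1.0×0.6×50×0.25×10.375 = 77.8 kips; rupture φR_n = 0.75×0.6×65×0.25×10.375 = 75.9 kips; take 75.9 kips (rupture).
Tension yield (gross): A_g = 2.6875×0.25 = 0.67188 in². φR_n = 0.90 × 50 × 0.67188 = 30.2 kips.
Governing: min(57.8, 75.9, 30.2) = 30.2 kips → gross-section yield.

30.2 kips (gross-section yield governs)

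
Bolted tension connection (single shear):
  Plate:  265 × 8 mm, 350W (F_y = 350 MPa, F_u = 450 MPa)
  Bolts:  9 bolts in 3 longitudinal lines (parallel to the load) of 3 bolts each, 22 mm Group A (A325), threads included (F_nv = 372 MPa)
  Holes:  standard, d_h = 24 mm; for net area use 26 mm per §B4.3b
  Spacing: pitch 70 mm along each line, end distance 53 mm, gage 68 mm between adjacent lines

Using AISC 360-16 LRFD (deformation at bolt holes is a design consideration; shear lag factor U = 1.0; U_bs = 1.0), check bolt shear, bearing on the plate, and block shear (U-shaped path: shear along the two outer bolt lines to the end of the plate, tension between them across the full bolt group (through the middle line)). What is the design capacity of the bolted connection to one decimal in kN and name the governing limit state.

Bolt shear: A_b = π(22)²/4 = 380.13 mm². φR_n = 0.75 × 372 × 380.13 × 9 × 1 = 954.5 kN.
Bearing (8 mm plate, F_u = 450 MPa): end bolts L_c = 53 − 24/2 = 41, R_n = min(1.2×41×8×450, 2.4×22×8×450) = 177.12 kN/bolt; interior L_c = 70 − 24 = 46, R_n = 190.08 kN/bolt. φR_n = 0.75 × (3×177.12 + 6×190.08) = 1253.9 kN.
Block shear: shear path 2×[53+2×70] = 2×193 mm, A_gv = 3088, A_nv = 2×(193 − 2.5×26)×8 = 2048 mm²; tension across gage: (136 − 2×26)×8 = 672 mm². R_n = min(0.6×450×2048, 0.6×350×3088) + 1.0×450×672 = min(552.96, 648.48) + 302.4 = 855.36 kN. φR_n = 0.75 × 855.36 = 641.5 kN.
Governing: min(954.5, 1253.9, 641.5) = 641.5 kN → block shear.

641.5 kN (block shear governs)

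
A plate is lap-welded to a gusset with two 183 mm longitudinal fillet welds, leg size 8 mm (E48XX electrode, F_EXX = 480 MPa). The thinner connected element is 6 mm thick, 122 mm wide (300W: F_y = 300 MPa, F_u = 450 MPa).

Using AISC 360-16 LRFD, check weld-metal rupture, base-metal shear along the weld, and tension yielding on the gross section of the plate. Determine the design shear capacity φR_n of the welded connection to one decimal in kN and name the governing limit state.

Weld metal: throat = 0.707×8 = 5.656 mm, L = 2×183 = 366 mm. φR_n = 0.75 × 0.6 × 480 × 5.656 × 366 = 447.1 kN.
Base metal shear (6 mm plate): yield φR_n = 1.0×0.6×300×6×366 = 395.3 kN; rupture φR_n = 0.75×0.6×450×6×366 = 444.7 kN; take 395.3 kN (yield).
Tension yield (gross): A_g = 122×6 = 732 mm². φR_n = 0.90 × 300 × 732 = 197.6 kN.
Governing: min(447.1, 395.3, 197.6) = 197.6 kN → gross-section yield.

197.6 kN (gross-section yield governs)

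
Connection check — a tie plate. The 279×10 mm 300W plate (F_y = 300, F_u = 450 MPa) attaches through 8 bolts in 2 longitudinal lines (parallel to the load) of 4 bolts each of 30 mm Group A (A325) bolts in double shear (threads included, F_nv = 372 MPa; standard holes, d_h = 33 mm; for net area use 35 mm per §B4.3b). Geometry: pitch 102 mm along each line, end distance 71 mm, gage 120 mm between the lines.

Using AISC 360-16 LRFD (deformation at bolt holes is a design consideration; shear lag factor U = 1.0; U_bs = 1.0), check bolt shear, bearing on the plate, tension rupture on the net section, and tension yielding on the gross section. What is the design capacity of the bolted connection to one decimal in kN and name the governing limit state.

705.4 kN (net-section rupture governs)

Bolt shear: A_b = π(30)²/4 = 706.86 mm². φR_n = 0.75 × 372 × 706.86 × 8 × 2 = 3155.4 kN.
Bearing (10 mm plate, F_u = 450 MPa): end bolts L_c = 71 − 33/2 = 54.5, R_n = min(1.2×54.5×10×450, 2.4×30×10×450) = 294.3 kN/bolt; interior L_c = 102 − 33 = 69, R_n = 324 kN/bolt. φR_n = 0.75 × (2×294.3 + 6×324) = 1899.5 kN.
Tension rupture (net): A_n = (279 − 2×35)×10 = 2090 mm² (U = 1.0, A_e = A_n). φR_n = 0.75 × 450 × 2090 = 705.4 kN.
Tension yield (gross): A_g = 279×10 = 2790 mm². φR_n = 0.90 × 300 × 2790 = 753.3 kN.
Governing: min(3155.4, 1899.5, 705.4, 753.3) = 705.4 kN → net-section rupture.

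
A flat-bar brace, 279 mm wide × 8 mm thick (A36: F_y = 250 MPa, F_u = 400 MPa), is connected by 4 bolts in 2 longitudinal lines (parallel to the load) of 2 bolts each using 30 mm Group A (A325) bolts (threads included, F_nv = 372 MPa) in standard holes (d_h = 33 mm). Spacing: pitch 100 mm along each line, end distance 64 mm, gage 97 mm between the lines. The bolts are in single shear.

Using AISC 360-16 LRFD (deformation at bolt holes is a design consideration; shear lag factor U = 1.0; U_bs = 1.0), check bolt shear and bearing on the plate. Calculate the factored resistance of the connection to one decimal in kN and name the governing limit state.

619.2 kN (bearing governs)

Bolt shear: A_b = π(30)²/4 = 706.86 mm². φR_n = 0.75 × 372 × 706.86 × 4 × 1 = 788.9 kN.
Bearing (8 mm plate, F_u = 400 MPa): end bolts L_c = 64 − 33/2 = 47.5, R_n = min(1.2×47.5×8×400, 2.4×30×8×400) = 182.4 kN/bolt; interior L_c = 100 − 33 = 67, R_n = 230.4 kN/bolt. φR_n = 0.75 × (2×182.4 + 2×230.4) = 619.2 kN.
Governing: min(788.9, 619.2) = 619.2 kN → bearing.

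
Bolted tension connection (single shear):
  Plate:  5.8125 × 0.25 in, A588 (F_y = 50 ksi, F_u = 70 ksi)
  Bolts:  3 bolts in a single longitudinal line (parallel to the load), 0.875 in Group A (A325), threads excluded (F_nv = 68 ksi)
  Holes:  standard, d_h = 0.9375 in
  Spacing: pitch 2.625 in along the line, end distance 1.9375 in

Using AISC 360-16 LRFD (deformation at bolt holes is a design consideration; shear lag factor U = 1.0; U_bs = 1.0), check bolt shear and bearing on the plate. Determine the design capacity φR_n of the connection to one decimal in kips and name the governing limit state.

76.3 kips (bearing governs)

Bolt shear: A_b = π(0.875)²/4 = 0.60132 in². φR_n = 0.75 × 68 × 0.60132 × 3 × 1 = 92.0 kips.
Bearing (0.25 in plate, F_u = 70 ksi): end bolts L_c = 1.9375 − 0.9375/2 = 1.46875, R_n = min(1.2×1.46875×0.25×70, 2.4×0.875×0.25×70) = 30.844 kips/bolt; interior L_c = 2.625 − 0.9375 = 1.6875, R_n = 35.438 kips/bolt. φR_n = 0.75 × (1×30.844 + 2×35.438) = 76.3 kips.
Governing: min(92.0, 76.3) = 76.3 kips → bearing.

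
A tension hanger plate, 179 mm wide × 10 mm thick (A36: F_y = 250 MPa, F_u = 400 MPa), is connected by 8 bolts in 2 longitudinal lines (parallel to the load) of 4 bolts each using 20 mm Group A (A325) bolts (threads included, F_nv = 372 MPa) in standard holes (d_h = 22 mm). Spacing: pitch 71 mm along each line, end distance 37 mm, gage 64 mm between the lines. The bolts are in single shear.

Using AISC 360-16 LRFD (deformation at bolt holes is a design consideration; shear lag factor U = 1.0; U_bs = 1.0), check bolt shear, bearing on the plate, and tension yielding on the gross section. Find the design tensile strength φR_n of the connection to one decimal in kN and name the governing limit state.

Bolt shear: A_b = π(20)²/4 = 314.16 mm². φR_n = 0.75 × 372 × 314.16 × 8 × 1 = 701.2 kN.
Bearing (10 mm plate, F_u = 400 MPa): end bolts L_c = 37 − 22/2 = 26, R_n = min(1.2×26×10×400, 2.4×20×10×400) = 124.8 kN/bolt; interior L_c = 71 − 22 = 49, R_n = 192 kN/bolt. φR_n = 0.75 × (2×124.8 + 6×192) = 1051.2 kN.
Tension yield (gross): A_g = 179×10 = 1790 mm². φR_n = 0.90 × 250 × 1790 = 402.8 kN.
Governing: min(701.2, 1051.2, 402.8) = 402.8 kN → gross-section yield.

402.8 kN (gross-section yield governs)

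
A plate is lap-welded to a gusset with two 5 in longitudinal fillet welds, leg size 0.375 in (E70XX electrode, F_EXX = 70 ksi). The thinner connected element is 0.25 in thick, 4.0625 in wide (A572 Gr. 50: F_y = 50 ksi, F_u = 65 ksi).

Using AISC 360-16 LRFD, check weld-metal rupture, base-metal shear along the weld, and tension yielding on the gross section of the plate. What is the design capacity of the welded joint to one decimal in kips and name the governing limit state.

Weld metal: throat = 0.707×0.375 = 0.26513 in, L = 2×5 = 10 in. φR_n = 0.75 × 0.6 × 70 × 0.26513 × 10 = 83.5 kips.
Base metal shear (0.25 in plate): yield φR_n = 1.0×0.6×50×0.25×10 = 75.0 kips; rupture φR_n = 0.75×0.6×65×0.25×10 = 73.1 kips; take 73.1 kips (rupture).
Tension yield (gross): A_g = 4.0625×0.25 = 1.0156 in². φR_n = 0.90 × 50 × 1.0156 = 45.7 kips.
Governing: min(83.5, 73.1, 45.7) = 45.7 kips → gross-section yield.

45.7 kips (gross-section yield governs)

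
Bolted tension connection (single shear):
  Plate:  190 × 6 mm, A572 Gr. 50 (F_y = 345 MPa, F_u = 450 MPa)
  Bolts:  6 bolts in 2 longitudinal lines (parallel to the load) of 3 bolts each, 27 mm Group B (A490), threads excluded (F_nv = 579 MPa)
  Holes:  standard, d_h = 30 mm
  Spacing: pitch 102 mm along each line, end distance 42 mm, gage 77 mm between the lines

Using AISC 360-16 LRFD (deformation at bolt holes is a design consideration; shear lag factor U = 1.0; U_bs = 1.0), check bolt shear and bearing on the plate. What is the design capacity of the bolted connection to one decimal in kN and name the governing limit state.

Bolt shear: A_b = π(27)²/4 = 572.56 mm². φR_n = 0.75 × 579 × 572.56 × 6 × 1 = 1491.8 kN.
Bearing (6 mm plate, F_u = 450 MPa): end bolts L_c = 42 − 30/2 = 27, R_n = min(1.2×27×6×450, 2.4×27×6×450) = 87.48 kN/bolt; interior L_c = 102 − 30 = 72, R_n = 174.96 kN/bolt. φR_n = 0.75 × (2×87.48 + 4×174.96) = 656.1 kN.
Governing: min(1491.8, 656.1) = 656.1 kN → bearing.

656.1 kN (bearing governs)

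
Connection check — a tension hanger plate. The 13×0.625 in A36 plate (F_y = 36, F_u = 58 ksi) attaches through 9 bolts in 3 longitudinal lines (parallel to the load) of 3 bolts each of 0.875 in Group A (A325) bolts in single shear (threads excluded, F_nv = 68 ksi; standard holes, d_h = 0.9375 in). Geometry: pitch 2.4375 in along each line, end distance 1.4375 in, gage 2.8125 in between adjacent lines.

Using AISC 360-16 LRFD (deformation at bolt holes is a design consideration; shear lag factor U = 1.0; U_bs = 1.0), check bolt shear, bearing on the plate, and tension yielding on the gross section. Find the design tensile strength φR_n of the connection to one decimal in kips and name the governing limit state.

263.3 kips (gross-section yield governs)

Bolt shear: A_b = π(0.875)²/4 = 0.60132 in². φR_n = 0.75 × 68 × 0.60132 × 9 × 1 = 276.0 kips.
Bearing (0.625 in plate, F_u = 58 ksi): end bolts L_c = 1.4375 − 0.9375/2 = 0.96875, R_n = min(1.2×0.96875×0.625×58, 2.4×0.875×0.625×58) = 42.141 kips/bolt; interior L_c = 2.4375 − 0.9375 = 1.5, R_n = 65.25 kips/bolt. φR_n = 0.75 × (3×42.141 + 6×65.25) = 388.4 kips.
Tension yield (gross): A_g = 13×0.625 = 8.125 in². φR_n = 0.90 × 36 × 8.125 = 263.3 kips.
Governing: min(276.0, 388.4, 263.3) = 263.3 kips → gross-section yield.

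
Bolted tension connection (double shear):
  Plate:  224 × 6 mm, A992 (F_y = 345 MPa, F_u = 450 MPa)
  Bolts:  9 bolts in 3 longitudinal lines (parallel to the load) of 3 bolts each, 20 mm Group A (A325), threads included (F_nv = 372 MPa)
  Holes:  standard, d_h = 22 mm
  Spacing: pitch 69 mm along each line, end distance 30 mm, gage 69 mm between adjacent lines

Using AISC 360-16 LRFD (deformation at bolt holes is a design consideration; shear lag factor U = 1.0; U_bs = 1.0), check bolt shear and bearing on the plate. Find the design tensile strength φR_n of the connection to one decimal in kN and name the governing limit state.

721.7 kN (bearing governs)

Bolt shear: A_b = π(20)²/4 = 314.16 mm². φR_n = 0.75 × 372 × 314.16 × 9 × 2 = 1577.7 kN.
Bearing (6 mm plate, F_u = 450 MPa): end bolts L_c = 30 − 22/2 = 19, R_n = min(1.2×19×6×450, 2.4×20×6×450) = 61.56 kN/bolt; interior L_c = 69 − 22 = 47, R_n = 129.6 kN/bolt. φR_n = 0.75 × (3×61.56 + 6×129.6) = 721.7 kN.
Governing: min(1577.7, 721.7) = 721.7 kN → bearing.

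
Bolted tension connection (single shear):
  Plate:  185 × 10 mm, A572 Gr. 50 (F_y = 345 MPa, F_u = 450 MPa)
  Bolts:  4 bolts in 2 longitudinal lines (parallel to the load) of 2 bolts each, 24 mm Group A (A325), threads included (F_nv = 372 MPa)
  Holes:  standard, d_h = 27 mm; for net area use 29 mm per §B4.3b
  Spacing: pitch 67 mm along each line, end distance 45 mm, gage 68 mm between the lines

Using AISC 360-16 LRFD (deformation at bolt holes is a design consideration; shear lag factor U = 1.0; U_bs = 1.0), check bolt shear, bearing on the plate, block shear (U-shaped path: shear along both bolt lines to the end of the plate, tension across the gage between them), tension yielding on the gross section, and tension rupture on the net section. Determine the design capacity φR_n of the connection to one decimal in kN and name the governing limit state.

409.1 kN (block shear governs)

Bolt shear: A_b = π(24)²/4 = 452.39 mm². φR_n = 0.75 × 372 × 452.39 × 4 × 1 = 504.9 kN.
Bearing (10 mm plate, F_u = 450 MPa): end bolts L_c = 45 − 27/2 = 31.5, R_n = min(1.2×31.5×10×450, 2.4×24×10×450) = 170.1 kN/bolt; interior L_c = 67 − 27 = 40, R_n = 216 kN/bolt. φR_n = 0.75 × (2×170.1 + 2×216) = 579.2 kN.
Block shear: shear path 2×[45+1×67] = 2×112 mm, A_gv = 2240, A_nv = 2×(112 − 1.5×29)×10 = 1370 mm²; tension across gage: (68 − 1×29)×10 = 390 mm². R_n = min(0.6×450×1370, 0.6×345×2240) + 1.0×450×390 = min(369.9, 463.68) + 175.5 = 545.4 kN. φR_n = 0.75 × 545.4 = 409.1 kN.
Tension yield (gross): A_g = 185×10 = 1850 mm². φR_n = 0.90 × 345 × 1850 = 574.4 kN.
Tension rupture (net): A_n = (185 − 2×29)×10 = 1270 mm² (U = 1.0, A_e = A_n). φR_n = 0.75 × 450 × 1270 = 428.6 kN.
Governing: min(504.9, 579.2, 409.1, 574.4, 428.6) = 409.1 kN → block shear.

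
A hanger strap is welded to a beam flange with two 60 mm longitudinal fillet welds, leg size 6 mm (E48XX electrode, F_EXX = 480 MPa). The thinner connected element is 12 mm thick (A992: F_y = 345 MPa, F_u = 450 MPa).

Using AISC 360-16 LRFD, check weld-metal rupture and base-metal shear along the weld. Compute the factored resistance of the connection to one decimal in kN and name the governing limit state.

110.0 kN (weld metal governs)

Weld metal: throat = 0.707×6 = 4.242 mm, L = 2×60 = 120 mm. φR_n = 0.75 × 0.6 × 480 × 4.242 × 120 = 110.0 kN.
Base metal shear (12 mm plate): yield φR_n = 1.0×0.6×345×12×120 = 298.1 kN; rupture φR_n = 0.75×0.6×450×12×120 = 291.6 kN; take 291.6 kN (rupture).
Governing: min(110.0, 291.6) = 110.0 kN → weld metal.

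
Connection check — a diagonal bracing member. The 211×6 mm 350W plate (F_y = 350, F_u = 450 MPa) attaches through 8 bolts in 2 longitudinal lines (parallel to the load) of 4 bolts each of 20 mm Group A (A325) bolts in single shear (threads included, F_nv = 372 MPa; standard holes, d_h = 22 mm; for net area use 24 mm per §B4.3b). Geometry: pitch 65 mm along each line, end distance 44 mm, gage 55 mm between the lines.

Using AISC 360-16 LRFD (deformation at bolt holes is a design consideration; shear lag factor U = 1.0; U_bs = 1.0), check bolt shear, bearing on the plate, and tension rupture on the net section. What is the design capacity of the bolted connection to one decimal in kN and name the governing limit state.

330.1 kN (net-section rupture governs)

Bolt shear: A_b = π(20)²/4 = 314.16 mm². φR_n = 0.75 × 372 × 314.16 × 8 × 1 = 701.2 kN.
Bearing (6 mm plate, F_u = 450 MPa): end bolts L_c = 44 − 22/2 = 33, R_n = min(1.2×33×6×450, 2.4×20×6×450) = 106.92 kN/bolt; interior L_c = 65 − 22 = 43, R_n = 129.6 kN/bolt. φR_n = 0.75 × (2×106.92 + 6×129.6) = 743.6 kN.
Tension rupture (net): A_n = (211 − 2×24)×6 = 978 mm² (U = 1.0, A_e = A_n). φR_n = 0.75 × 450 × 978 = 330.1 kN.
Governing: min(701.2, 743.6, 330.1) = 330.1 kN → net-section rupture.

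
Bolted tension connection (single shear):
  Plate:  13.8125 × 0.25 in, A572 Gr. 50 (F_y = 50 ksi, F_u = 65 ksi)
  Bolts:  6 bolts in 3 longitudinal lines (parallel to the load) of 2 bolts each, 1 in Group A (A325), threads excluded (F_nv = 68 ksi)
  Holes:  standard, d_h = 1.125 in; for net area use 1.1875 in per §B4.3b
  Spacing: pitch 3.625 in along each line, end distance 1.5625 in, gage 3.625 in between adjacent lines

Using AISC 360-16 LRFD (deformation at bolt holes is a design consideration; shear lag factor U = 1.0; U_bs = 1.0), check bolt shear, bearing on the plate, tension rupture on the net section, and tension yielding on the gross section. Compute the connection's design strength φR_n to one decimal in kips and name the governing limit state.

Bolt shear: A_b = π(1)²/4 = 0.7854 in². φR_n = 0.75 × 68 × 0.7854 × 6 × 1 = 240.3 kips.
Bearing (0.25 in plate, F_u = 65 ksi): end bolts L_c = 1.5625 − 1.125/2 = 1, R_n = min(1.2×1×0.25×65, 2.4×1×0.25×65) = 19.5 kips/bolt; interior L_c = 3.625 − 1.125 = 2.5, R_n = 39 kips/bolt. φR_n = 0.75 × (3×19.5 + 3×39) = 131.6 kips.
Tension rupture (net): A_n = (13.8125 − 3×1.1875)×0.25 = 2.5625 in² (U = 1.0, A_e = A_n). φR_n = 0.75 × 65 × 2.5625 = 124.9 kips.
Tension yield (gross): A_g = 13.8125×0.25 = 3.4531 in². φR_n = 0.90 × 50 × 3.4531 = 155.4 kips.
Governing: min(240.3, 131.6, 124.9, 155.4) = 124.9 kips → net-section rupture.

124.9 kips (net-section rupture governs)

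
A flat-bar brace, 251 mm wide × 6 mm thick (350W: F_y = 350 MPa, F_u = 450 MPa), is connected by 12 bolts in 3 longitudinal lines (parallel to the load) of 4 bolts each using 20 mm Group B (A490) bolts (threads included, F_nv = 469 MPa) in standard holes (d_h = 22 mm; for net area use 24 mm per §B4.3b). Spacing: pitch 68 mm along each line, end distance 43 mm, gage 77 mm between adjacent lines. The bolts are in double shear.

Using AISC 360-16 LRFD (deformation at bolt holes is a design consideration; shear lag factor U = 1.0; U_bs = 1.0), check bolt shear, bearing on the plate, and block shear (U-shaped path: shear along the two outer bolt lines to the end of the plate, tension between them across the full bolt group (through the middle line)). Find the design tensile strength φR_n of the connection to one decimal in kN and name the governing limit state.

Bolt shear: A_b = π(20)²/4 = 314.16 mm². φR_n = 0.75 × 469 × 314.16 × 12 × 2 = 2652.1 kN.
Bearing (6 mm plate, F_u = 450 MPa): end bolts L_c = 43 − 22/2 = 32, R_n = min(1.2×32×6×450, 2.4×20×6×450) = 103.68 kN/bolt; interior L_c = 68 − 22 = 46, R_n = 129.6 kN/bolt. φR_n = 0.75 × (3×103.68 + 9×129.6) = 1108.1 kN.
Block shear: shear path 2×[43+3×68] = 2×247 mm, A_gv = 2964, A_nv = 2×(247 − 3.5×24)×6 = 1956 mm²; tension across gage: (154 − 2×24)×6 = 636 mm². R_n = min(0.6×450×1956, 0.6×350×2964) + 1.0×450×636 = min(528.12, 622.44) + 286.2 = 814.32 kN. φR_n = 0.75 × 814.32 = 610.7 kN.
Governing: min(2652.1, 1108.1, 610.7) = 610.7 kN → block shear.

610.7 kN (block shear governs)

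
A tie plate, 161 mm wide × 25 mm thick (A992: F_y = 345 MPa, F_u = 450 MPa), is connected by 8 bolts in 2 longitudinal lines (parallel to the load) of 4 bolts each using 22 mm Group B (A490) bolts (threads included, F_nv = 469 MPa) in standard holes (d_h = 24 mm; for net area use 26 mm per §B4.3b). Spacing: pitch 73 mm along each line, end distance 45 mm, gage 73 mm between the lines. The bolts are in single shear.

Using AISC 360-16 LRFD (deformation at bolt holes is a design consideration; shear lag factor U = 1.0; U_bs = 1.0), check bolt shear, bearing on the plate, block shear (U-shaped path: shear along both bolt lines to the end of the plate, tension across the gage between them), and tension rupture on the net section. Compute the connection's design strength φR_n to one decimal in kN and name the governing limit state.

919.7 kN (net-section rupture governs)

Bolt shear: A_b = π(22)²/4 = 380.13 mm². φR_n = 0.75 × 469 × 380.13 × 8 × 1 = 1069.7 kN.
Bearing (25 mm plate, F_u = 450 MPa): end bolts L_c = 45 − 24/2 = 33, R_n = min(1.2×33×25×450, 2.4×22×25×450) = 445.5 kN/bolt; interior L_c = 73 − 24 = 49, R_n = 594 kN/bolt. φR_n = 0.75 × (2×445.5 + 6×594) = 3341.3 kN.
Block shear: shear path 2×[45+3×73] = 2×264 mm, A_gv = 13200, A_nv = 2×(264 − 3.5×26)×25 = 8650 mm²; tension across gage: (73 − 1×26)×25 = 1175 mm². R_n = min(0.6×450×8650, 0.6×345×13200) + 1.0×450×1175 = min(2335.5, 2732.4) + 528.75 = 2864.3 kN. φR_n = 0.75 × 2864.3 = 2148.2 kN.
Tension rupture (net): A_n = (161 − 2×26)×25 = 2725 mm² (U = 1.0, A_e = A_n). φR_n = 0.75 × 450 × 2725 = 919.7 kN.
Governing: min(1069.7, 3341.3, 2148.2, 919.7) = 919.7 kN → net-section rupture.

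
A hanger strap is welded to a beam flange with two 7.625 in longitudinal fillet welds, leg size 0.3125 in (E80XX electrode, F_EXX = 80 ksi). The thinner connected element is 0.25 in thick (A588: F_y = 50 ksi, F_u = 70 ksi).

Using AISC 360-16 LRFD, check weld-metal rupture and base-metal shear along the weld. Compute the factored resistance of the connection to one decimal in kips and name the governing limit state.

Weld metal: throat = 0.707×0.3125 = 0.22094 in, L = 2×7.625 = 15.25 in. φR_n = 0.75 × 0.6 × 80 × 0.22094 × 15.25 = 121.3 kips.
Base metal shear (0.25 in plate): yield φR_n = 1.0×0.6×50×0.25×15.25 = 114.4 kips; rupture φR_n = 0.75×0.6×70×0.25×15.25 = 120.1 kips; take 114.4 kips (yield).
Governing: min(121.3, 114.4) = 114.4 kips → base-metal shear.

114.4 kips (base-metal shear governs)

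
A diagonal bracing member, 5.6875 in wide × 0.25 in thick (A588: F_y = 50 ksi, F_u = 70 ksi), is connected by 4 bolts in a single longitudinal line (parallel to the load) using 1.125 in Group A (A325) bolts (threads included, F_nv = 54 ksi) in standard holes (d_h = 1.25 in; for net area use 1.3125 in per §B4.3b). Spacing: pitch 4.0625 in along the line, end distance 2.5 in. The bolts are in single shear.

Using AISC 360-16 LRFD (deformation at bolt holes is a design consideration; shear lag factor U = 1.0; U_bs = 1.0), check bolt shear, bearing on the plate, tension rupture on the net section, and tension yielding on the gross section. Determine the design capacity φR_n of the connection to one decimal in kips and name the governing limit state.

57.4 kips (net-section rupture governs)

Bolt shear: A_b = π(1.125)²/4 = 0.99402 in². φR_n = 0.75 × 54 × 0.99402 × 4 × 1 = 161.0 kips.
Bearing (0.25 in plate, F_u = 70 ksi): end bolts L_c = 2.5 − 1.25/2 = 1.875, R_n = min(1.2×1.875×0.25×70, 2.4×1.125×0.25×70) = 39.375 kips/bolt; interior L_c = 4.0625 − 1.25 = 2.8125, R_n = 47.25 kips/bolt. φR_n = 0.75 × (1×39.375 + 3×47.25) = 135.8 kips.
Tension rupture (net): A_n = (5.6875 − 1×1.3125)×0.25 = 1.0938 in² (U = 1.0, A_e = A_n). φR_n = 0.75 × 70 × 1.0938 = 57.4 kips.
Tension yield (gross): A_g = 5.6875×0.25 = 1.4219 in². φR_n = 0.90 × 50 × 1.4219 = 64.0 kips.
Governing: min(161.0, 135.8, 57.4, 64.0) = 57.4 kips → net-section rupture.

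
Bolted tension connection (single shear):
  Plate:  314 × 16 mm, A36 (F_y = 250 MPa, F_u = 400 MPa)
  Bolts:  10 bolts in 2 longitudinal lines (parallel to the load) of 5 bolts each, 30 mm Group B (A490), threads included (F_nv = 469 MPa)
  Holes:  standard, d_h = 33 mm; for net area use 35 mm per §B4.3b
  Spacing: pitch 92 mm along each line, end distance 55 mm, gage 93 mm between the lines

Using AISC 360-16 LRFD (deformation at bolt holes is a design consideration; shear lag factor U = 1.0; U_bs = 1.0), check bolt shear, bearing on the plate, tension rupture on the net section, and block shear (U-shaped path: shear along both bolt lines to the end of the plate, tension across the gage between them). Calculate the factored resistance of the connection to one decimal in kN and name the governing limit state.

Bolt shear: A_b = π(30)²/4 = 706.86 mm². φR_n = 0.75 × 469 × 706.86 × 10 × 1 = 2486.4 kN.
Bearing (16 mm plate, F_u = 400 MPa): end bolts L_c = 55 − 33/2 = 38.5, R_n = min(1.2×38.5×16×400, 2.4×30×16×400) = 295.68 kN/bolt; interior L_c = 92 − 33 = 59, R_n = 453.12 kN/bolt. φR_n = 0.75 × (2×295.68 + 8×453.12) = 3162.2 kN.
Tension rupture (net): A_n = (314 − 2×35)×16 = 3904 mm² (U = 1.0, A_e = A_n). φR_n = 0.75 × 400 × 3904 = 1171.2 kN.
Block shear: shear path 2×[55+4×92] = 2×423 mm, A_gv = 13536, A_nv = 2×(423 − 4.5×35)×16 = 8496 mm²; tension across gage: (93 − 1×35)×16 = 928 mm². R_n = min(0.6×400×8496, 0.6×250×13536) + 1.0×400×928 = min(2039, 2030.4) + 371.2 = 2401.6 kN. φR_n = 0.75 × 2401.6 = 1801.2 kN.
Governing: min(2486.4, 3162.2, 1171.2, 1801.2) = 1171.2 kN → net-section rupture.

1171.2 kN (net-section rupture governs)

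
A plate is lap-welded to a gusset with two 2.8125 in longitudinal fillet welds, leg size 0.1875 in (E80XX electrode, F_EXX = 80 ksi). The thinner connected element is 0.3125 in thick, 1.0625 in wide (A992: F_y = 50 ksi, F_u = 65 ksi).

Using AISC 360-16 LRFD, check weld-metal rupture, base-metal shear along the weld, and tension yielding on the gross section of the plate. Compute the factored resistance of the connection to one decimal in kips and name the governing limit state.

14.9 kips (gross-section yield governs)

Weld metal: throat = 0.707×0.1875 = 0.13256 in, L = 2×2.8125 = 5.625 in. φR_n = 0.75 × 0.6 × 80 × 0.13256 × 5.625 = 26.8 kips.
Base metal shear (0.3125 in plate): yield φR_n = 1.0×0.6×50×0.3125×5.625 = 52.7 kips; rupture φR_n = 0.75×0.6×65×0.3125×5.625 = 51.4 kips; take 51.4 kips (rupture).
Tension yield (gross): A_g = 1.0625×0.3125 = 0.33203 in². φR_n = 0.90 × 50 × 0.33203 = 14.9 kips.
Governing: min(26.8, 51.4, 14.9) = 14.9 kips → gross-section yield.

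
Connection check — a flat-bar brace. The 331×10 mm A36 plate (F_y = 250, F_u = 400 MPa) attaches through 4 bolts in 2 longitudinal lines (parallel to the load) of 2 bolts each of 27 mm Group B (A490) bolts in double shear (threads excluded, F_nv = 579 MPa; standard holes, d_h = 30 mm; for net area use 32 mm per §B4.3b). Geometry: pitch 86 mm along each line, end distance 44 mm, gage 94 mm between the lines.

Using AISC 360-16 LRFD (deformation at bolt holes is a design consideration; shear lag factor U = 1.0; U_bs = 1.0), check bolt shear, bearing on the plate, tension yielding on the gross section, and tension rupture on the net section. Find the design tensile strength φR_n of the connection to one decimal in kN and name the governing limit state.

597.6 kN (bearing governs)

Bolt shear: A_b = π(27)²/4 = 572.56 mm². φR_n = 0.75 × 579 × 572.56 × 4 × 2 = 1989.1 kN.
Bearing (10 mm plate, F_u = 400 MPa): end bolts L_c = 44 − 30/2 = 29, R_n = min(1.2×29×10×400, 2.4×27×10×400) = 139.2 kN/bolt; interior L_c = 86 − 30 = 56, R_n = 259.2 kN/bolt. φR_n = 0.75 × (2×139.2 + 2×259.2) = 597.6 kN.
Tension yield (gross): A_g = 331×10 = 3310 mm². φR_n = 0.90 × 250 × 3310 = 744.8 kN.
Tension rupture (net): A_n = (331 − 2×32)×10 = 2670 mm² (U = 1.0, A_e = A_n). φR_n = 0.75 × 400 × 2670 = 801.0 kN.
Governing: min(1989.1, 597.6, 744.8, 801.0) = 597.6 kN → bearing.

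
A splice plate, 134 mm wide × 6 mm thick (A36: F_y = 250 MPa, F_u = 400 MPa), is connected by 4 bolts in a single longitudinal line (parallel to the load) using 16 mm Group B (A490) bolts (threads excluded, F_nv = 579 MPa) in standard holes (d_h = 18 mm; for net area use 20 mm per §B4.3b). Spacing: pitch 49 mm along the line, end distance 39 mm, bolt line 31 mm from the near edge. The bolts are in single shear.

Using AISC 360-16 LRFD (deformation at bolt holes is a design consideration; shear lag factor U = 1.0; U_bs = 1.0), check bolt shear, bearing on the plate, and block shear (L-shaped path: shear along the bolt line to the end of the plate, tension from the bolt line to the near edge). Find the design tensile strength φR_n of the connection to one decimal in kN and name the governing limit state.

Bolt shear: A_b = π(16)²/4 = 201.06 mm². φR_n = 0.75 × 579 × 201.06 × 4 × 1 = 349.2 kN.
Bearing (6 mm plate, F_u = 400 MPa): end bolts L_c = 39 − 18/2 = 30, R_n = min(1.2×30×6×400, 2.4×16×6×400) = 86.4 kN/bolt; interior L_c = 49 − 18 = 31, R_n = 89.28 kN/bolt. φR_n = 0.75 × (1×86.4 + 3×89.28) = 265.7 kN.
Block shear: shear path 1×[39+3×49] = 1×186 mm, A_gv = 1116, A_nv = 1×(186 − 3.5×20)×6 = 696 mm²; tension to near edge: (31 − 0.5×20)×6 = 126 mm². R_n = min(0.6×400×696, 0.6×250×1116) + 1.0×400×126 = min(167.04, 167.4) + 50.4 = 217.44 kN. φR_n = 0.75 × 217.44 = 163.1 kN.
Governing: min(349.2, 265.7, 163.1) = 163.1 kN → block shear.

163.1 kN (block shear governs)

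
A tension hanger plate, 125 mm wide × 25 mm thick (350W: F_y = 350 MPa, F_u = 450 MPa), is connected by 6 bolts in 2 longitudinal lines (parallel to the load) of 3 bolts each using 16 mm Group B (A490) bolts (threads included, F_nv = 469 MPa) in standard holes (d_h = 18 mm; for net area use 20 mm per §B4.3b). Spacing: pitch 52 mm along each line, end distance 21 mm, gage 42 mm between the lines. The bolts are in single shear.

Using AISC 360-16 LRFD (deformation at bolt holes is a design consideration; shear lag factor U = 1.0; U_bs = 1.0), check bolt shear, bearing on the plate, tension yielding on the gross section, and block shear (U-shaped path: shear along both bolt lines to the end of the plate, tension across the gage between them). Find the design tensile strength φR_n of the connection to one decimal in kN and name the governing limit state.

Bolt shear: A_b = π(16)²/4 = 201.06 mm². φR_n = 0.75 × 469 × 201.06 × 6 × 1 = 424.3 kN.
Bearing (25 mm plate, F_u = 450 MPa): end bolts L_c = 21 − 18/2 = 12, R_n = min(1.2×12×25×450, 2.4×16×25×450) = 162 kN/bolt; interior L_c = 52 − 18 = 34, R_n = 432 kN/bolt. φR_n = 0.75 × (2×162 + 4×432) = 1539.0 kN.
Tension yield (gross): A_g = 125×25 = 3125 mm². φR_n = 0.90 × 350 × 3125 = 984.4 kN.
Block shear: shear path 2×[21+2×52] = 2×125 mm, A_gv = 6250, A_nv = 2×(125 − 2.5×20)×25 = 3750 mm²; tension across gage: (42 − 1×20)×25 = 550 mm². R_n = min(0.6×450×3750, 0.6×350×6250) + 1.0×450×550 = min(1012.5, 1312.5) + 247.5 = 1260 kN. φR_n = 0.75 × 1260 = 945.0 kN.
Governing: min(424.3, 1539.0, 984.4, 945.0) = 424.3 kN → bolt shear.

424.3 kN (bolt shear governs)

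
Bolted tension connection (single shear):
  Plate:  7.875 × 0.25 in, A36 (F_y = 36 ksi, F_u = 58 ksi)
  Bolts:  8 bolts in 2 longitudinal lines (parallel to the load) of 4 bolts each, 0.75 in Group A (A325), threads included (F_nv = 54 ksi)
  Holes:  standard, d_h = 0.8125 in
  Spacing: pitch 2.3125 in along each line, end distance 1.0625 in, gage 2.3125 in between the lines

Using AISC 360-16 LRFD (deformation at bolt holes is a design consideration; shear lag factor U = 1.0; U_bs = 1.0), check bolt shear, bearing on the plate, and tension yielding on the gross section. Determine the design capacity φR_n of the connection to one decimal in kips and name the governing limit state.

63.8 kips (gross-section yield governs)

Bolt shear: A_b = π(0.75)²/4 = 0.44179 in². φR_n = 0.75 × 54 × 0.44179 × 8 × 1 = 143.1 kips.
Bearing (0.25 in plate, F_u = 58 ksi): end bolts L_c = 1.0625 − 0.8125/2 = 0.65625, R_n = min(1.2×0.65625×0.25×58, 2.4×0.75×0.25×58) = 11.419 kips/bolt; interior L_c = 2.3125 − 0.8125 = 1.5, R_n = 26.1 kips/bolt. φR_n = 0.75 × (2×11.419 + 6×26.1) = 134.6 kips.
Tension yield (gross): A_g = 7.875×0.25 = 1.9688 in². φR_n = 0.90 × 36 × 1.9688 = 63.8 kips.
Governing: min(143.1, 134.6, 63.8) = 63.8 kips → gross-section yield.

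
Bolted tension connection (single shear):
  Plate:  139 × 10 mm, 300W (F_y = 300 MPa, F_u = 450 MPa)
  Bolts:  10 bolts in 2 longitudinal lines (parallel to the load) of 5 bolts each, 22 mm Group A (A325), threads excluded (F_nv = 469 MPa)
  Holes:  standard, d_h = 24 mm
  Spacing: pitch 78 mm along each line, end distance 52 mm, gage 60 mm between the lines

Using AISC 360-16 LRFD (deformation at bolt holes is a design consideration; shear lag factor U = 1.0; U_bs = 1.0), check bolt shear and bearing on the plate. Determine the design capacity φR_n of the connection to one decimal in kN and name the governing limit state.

1337.1 kN (bolt shear governs)

Bolt shear: A_b = π(22)²/4 = 380.13 mm². φR_n = 0.75 × 469 × 380.13 × 10 × 1 = 1337.1 kN.
Bearing (10 mm plate, F_u = 450 MPa): end bolts L_c = 52 − 24/2 = 40, R_n = min(1.2×40×10×450, 2.4×22×10×450) = 216 kN/bolt; interior L_c = 78 − 24 = 54, R_n = 237.6 kN/bolt. φR_n = 0.75 × (2×216 + 8×237.6) = 1749.6 kN.
Governing: min(1337.1, 1749.6) = 1337.1 kN → bolt shear.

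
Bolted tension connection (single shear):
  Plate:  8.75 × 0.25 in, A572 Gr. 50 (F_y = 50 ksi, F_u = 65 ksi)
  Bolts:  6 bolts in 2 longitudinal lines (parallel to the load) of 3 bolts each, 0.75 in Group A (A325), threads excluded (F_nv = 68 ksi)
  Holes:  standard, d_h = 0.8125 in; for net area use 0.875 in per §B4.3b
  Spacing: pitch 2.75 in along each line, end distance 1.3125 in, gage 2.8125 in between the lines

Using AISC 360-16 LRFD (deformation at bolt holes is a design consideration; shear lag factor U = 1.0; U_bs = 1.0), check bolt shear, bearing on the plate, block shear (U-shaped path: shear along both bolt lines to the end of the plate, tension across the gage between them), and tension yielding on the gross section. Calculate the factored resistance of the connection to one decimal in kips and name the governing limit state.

91.3 kips (block shear governs)

Bolt shear: A_b = π(0.75)²/4 = 0.44179 in². φR_n = 0.75 × 68 × 0.44179 × 6 × 1 = 135.2 kips.
Bearing (0.25 in plate, F_u = 65 ksi): end bolts L_c = 1.3125 − 0.8125/2 = 0.90625, R_n = min(1.2×0.90625×0.25×65, 2.4×0.75×0.25×65) = 17.672 kips/bolt; interior L_c = 2.75 − 0.8125 = 1.9375, R_n = 29.25 kips/bolt. φR_n = 0.75 × (2×17.672 + 4×29.25) = 114.3 kips.
Block shear: shear path 2×[1.3125+2×2.75] = 2×6.8125 in, A_gv = 3.4063, A_nv = 2×(6.8125 − 2.5×0.875)×0.25 = 2.3125 in²; tension across gage: (2.8125 − 1×0.875)×0.25 = 0.48438 in². R_n = min(0.6×65×2.3125, 0.6×50×3.4063) + 1.0×65×0.48438 = min(90.188, 102.19) + 31.485 = 121.67 kips. φR_n = 0.75 × 121.67 = 91.3 kips.
Tension yield (gross): A_g = 8.75×0.25 = 2.1875 in². φR_n = 0.90 × 50 × 2.1875 = 98.4 kips.
Governing: min(135.2, 114.3, 91.3, 98.4) = 91.3 kips → block shear.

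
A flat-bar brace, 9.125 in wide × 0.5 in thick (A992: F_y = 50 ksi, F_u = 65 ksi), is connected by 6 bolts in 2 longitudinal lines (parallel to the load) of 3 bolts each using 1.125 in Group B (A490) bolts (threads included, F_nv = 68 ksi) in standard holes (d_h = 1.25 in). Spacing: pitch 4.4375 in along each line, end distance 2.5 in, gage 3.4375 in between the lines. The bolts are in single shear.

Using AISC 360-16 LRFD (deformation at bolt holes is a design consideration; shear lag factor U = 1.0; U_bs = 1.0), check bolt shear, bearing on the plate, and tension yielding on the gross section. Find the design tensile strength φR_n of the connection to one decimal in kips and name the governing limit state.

Bolt shear: A_b = π(1.125)²/4 = 0.99402 in². φR_n = 0.75 × 68 × 0.99402 × 6 × 1 = 304.2 kips.
Bearing (0.5 in plate, F_u = 65 ksi): end bolts L_c = 2.5 − 1.25/2 = 1.875, R_n = min(1.2×1.875×0.5×65, 2.4×1.125×0.5×65) = 73.125 kips/bolt; interior L_c = 4.4375 − 1.25 = 3.1875, R_n = 87.75 kips/bolt. φR_n = 0.75 × (2×73.125 + 4×87.75) = 372.9 kips.
Tension yield (gross): A_g = 9.125×0.5 = 4.5625 in². φR_n = 0.90 × 50 × 4.5625 = 205.3 kips.
Governing: min(304.2, 372.9, 205.3) = 205.3 kips → gross-section yield.

205.3 kips (gross-section yield governs)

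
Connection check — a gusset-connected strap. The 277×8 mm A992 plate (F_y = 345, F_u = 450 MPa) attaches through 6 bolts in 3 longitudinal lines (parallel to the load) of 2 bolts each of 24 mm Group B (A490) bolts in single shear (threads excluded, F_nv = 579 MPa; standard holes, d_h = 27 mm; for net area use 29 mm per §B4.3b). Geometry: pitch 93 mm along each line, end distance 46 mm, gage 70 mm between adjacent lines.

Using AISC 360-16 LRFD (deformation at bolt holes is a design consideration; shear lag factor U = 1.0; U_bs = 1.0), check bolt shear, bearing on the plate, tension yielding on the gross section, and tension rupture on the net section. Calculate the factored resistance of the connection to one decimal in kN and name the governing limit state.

Bolt shear: A_b = π(24)²/4 = 452.39 mm². φR_n = 0.75 × 579 × 452.39 × 6 × 1 = 1178.7 kN.
Bearing (8 mm plate, F_u = 450 MPa): end bolts L_c = 46 − 27/2 = 32.5, R_n = min(1.2×32.5×8×450, 2.4×24×8×450) = 140.4 kN/bolt; interior L_c = 93 − 27 = 66, R_n = 207.36 kN/bolt. φR_n = 0.75 × (3×140.4 + 3×207.36) = 782.5 kN.
Tension yield (gross): A_g = 277×8 = 2216 mm². φR_n = 0.90 × 345 × 2216 = 688.1 kN.
Tension rupture (net): A_n = (277 − 3×29)×8 = 1520 mm² (U = 1.0, A_e = A_n). φR_n = 0.75 × 450 × 1520 = 513.0 kN.
Governing: min(1178.7, 782.5, 688.1, 513.0) = 513.0 kN → net-section rupture.

513.0 kN (net-section rupture governs)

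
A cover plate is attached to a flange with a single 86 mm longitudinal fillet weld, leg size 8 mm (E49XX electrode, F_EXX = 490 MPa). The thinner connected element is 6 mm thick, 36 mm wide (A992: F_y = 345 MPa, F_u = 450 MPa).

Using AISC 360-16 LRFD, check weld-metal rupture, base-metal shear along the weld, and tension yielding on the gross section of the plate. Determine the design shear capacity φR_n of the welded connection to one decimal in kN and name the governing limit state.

67.1 kN (gross-section yield governs)

Weld metal: throat = 0.707×8 = 5.656 mm, L = 86 mm. φR_n = 0.75 × 0.6 × 490 × 5.656 × 86 = 107.3 kN.
Base metal shear (6 mm plate): yield φR_n = 1.0×0.6×345×6×86 = 106.8 kN; rupture φR_n = 0.75×0.6×450×6×86 = 104.5 kN; take 104.5 kN (rupture).
Tension yield (gross): A_g = 36×6 = 216 mm². φR_n = 0.90 × 345 × 216 = 67.1 kN.
Governing: min(107.3, 104.5, 67.1) = 67.1 kN → gross-section yield.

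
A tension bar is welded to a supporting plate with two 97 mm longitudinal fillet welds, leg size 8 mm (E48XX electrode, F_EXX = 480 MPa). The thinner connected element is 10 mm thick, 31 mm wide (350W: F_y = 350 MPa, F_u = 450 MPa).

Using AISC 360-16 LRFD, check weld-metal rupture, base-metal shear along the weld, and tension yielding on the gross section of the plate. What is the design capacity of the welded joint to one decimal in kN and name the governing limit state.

97.7 kN (gross-section yield governs)

Weld metal: throat = 0.707×8 = 5.656 mm, L = 2×97 = 194 mm. φR_n = 0.75 × 0.6 × 480 × 5.656 × 194 = 237.0 kN.
Base metal shear (10 mm plate): yield φR_n = 1.0×0.6×350×10×194 = 407.4 kN; rupture φR_n = 0.75×0.6×450×10×194 = 392.9 kN; take 392.9 kN (rupture).
Tension yield (gross): A_g = 31×10 = 310 mm². φR_n = 0.90 × 350 × 310 = 97.7 kN.
Governing: min(237.0, 392.9, 97.7) = 97.7 kN → gross-section yield.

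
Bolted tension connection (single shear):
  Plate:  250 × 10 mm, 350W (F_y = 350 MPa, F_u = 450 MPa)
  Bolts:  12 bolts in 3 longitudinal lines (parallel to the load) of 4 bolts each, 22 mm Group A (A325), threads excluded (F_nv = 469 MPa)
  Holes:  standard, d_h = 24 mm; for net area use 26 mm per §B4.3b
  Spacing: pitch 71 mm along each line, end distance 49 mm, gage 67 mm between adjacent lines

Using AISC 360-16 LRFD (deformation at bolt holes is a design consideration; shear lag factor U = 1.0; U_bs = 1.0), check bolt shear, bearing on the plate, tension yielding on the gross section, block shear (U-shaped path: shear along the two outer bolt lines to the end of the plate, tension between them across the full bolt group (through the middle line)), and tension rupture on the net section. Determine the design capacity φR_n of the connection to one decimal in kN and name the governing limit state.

580.5 kN (net-section rupture governs)

Bolt shear: A_b = π(22)²/4 = 380.13 mm². φR_n = 0.75 × 469 × 380.13 × 12 × 1 = 1604.5 kN.
Bearing (10 mm plate, F_u = 450 MPa): end bolts L_c = 49 − 24/2 = 37, R_n = min(1.2×37×10×450, 2.4×22×10×450) = 199.8 kN/bolt; interior L_c = 71 − 24 = 47, R_n = 237.6 kN/bolt. φR_n = 0.75 × (3×199.8 + 9×237.6) = 2053.4 kN.
Tension yield (gross): A_g = 250×10 = 2500 mm². φR_n = 0.90 × 350 × 2500 = 787.5 kN.
Block shear: shear path 2×[49+3×71] = 2×262 mm, A_gv = 5240, A_nv = 2×(262 − 3.5×26)×10 = 3420 mm²; tension across gage: (134 − 2×26)×10 = 820 mm². R_n = min(0.6×450×3420, 0.6×350×5240) + 1.0×450×820 = min(923.4, 1100.4) + 369 = 1292.4 kN. φR_n = 0.75 × 1292.4 = 969.3 kN.
Tension rupture (net): A_n = (250 − 3×26)×10 = 1720 mm² (U = 1.0, A_e = A_n). φR_n = 0.75 × 450 × 1720 = 580.5 kN.
Governing: min(1604.5, 2053.4, 787.5, 969.3, 580.5) = 580.5 kN → net-section rupture.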